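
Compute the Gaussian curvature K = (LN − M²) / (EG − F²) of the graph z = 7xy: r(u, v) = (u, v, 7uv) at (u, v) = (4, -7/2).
K = -784/30702681

Coefficients of the first fundamental form: E = 49*v^2 + 1, F = 49*u*v, G = 49*u^2 + 1.
Coefficients of the second fundamental form: L = 0, M = 7/sqrt(49*u^2 + 49*v^2 + 1), N = 0.
Assemble K = (LN − M²)/(EG − F²) = -49/(2401*u^4 + 4802*u^2*v^2 + 98*u^2 + 2401*v^4 + 98*v^2 + 1). At (u, v) = (4, -7/2): K = -784/30702681.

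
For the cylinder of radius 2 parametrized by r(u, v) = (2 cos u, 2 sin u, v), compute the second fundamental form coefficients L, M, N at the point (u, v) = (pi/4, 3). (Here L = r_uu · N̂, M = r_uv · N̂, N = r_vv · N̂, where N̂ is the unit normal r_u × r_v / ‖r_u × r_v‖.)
L = -2;  M = 0;  N = 0

Compute the unit normal N̂(u, v) = (cos(u), sin(u), 0), and the second partials r_uu, r_uv, r_vv. Take dot products:
  L(u, v) = r_uu · N̂ = -2,
  M(u, v) = r_uv · N̂ = 0,
  N(u, v) = r_vv · N̂ = 0.
Evaluating at (u, v) = (pi/4, 3):
  L = -2, M = 0, N = 0.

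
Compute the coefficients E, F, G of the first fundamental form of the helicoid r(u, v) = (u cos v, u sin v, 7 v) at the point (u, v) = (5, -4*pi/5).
E = 1;  F = 0;  G = 74

Partials: r_u = (cos(v), sin(v), 0), r_v = (-u*sin(v), u*cos(v), 7). As functions of (u, v):
  E = r_u · r_u = 1,
  F = r_u · r_v = 0,
  G = r_v · r_v = u^2 + 49.
Evaluating at (u, v) = (5, -4*pi/5): E = 1, F = 0, G = 74.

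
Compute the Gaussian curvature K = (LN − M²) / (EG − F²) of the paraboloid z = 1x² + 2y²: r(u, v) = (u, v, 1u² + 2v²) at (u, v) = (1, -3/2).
K = 8/1681

Coefficients of the first fundamental form: E = 4*u^2 + 1, F = 8*u*v, G = 16*v^2 + 1.
Coefficients of the second fundamental form: L = 2/sqrt(4*u^2 + 16*v^2 + 1), M = 0, N = 4/sqrt(4*u^2 + 16*v^2 + 1).
Assemble K = (LN − M²)/(EG − F²) = 8/(16*u^4 + 128*u^2*v^2 + 8*u^2 + 256*v^4 + 32*v^2 + 1). At (u, v) = (1, -3/2): K = 8/1681.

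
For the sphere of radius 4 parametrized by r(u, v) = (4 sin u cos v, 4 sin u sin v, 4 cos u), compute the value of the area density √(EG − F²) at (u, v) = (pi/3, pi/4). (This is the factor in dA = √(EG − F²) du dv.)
√(EG − F²)|_{(pi/3, pi/4)} = 8*sqrt(3)

E = 16, F = 0, G = 16*sin(u)^2, so EG − F² = 256*sin(u)^2. Taking the positive square root: √(EG − F²) = 16*Abs(sin(u)). At (u, v) = (pi/3, pi/4): 8*sqrt(3).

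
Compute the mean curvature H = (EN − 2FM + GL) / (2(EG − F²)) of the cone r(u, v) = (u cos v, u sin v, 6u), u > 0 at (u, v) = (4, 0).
H = 3*sqrt(37)/148

With E = 37, F = 0, G = u^2, L = 0, M = 0, N = 6*sqrt(37)*u^2/(37*Abs(u)), assemble
  H = (EN − 2FM + GL) / (2(EG − F²)) = 3*sqrt(37)/(37*Abs(u)).
At (u, v) = (4, 0): H = 3*sqrt(37)/148.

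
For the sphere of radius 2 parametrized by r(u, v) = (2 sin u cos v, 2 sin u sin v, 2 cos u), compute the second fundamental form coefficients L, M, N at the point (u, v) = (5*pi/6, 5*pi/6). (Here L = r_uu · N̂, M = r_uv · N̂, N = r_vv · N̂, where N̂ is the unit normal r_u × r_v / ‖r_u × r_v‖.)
L = -2;  M = 0;  N = -1/2

Compute the unit normal N̂(u, v) = (sin(u)^2*cos(v)/Abs(sin(u)), sin(u)^2*sin(v)/Abs(sin(u)), sin(2*u)/(2*Abs(sin(u)))), and the second partials r_uu, r_uv, r_vv. Take dot products:
  L(u, v) = r_uu · N̂ = -2*sin(u)/Abs(sin(u)),
  M(u, v) = r_uv · N̂ = 0,
  N(u, v) = r_vv · N̂ = -2*sin(u)^3/Abs(sin(u)).
Evaluating at (u, v) = (5*pi/6, 5*pi/6):
  L = -2, M = 0, N = -1/2.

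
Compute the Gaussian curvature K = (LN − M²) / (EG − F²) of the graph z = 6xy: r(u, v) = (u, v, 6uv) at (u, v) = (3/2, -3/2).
K = -36/26569

Coefficients of the first fundamental form: E = 36*v^2 + 1, F = 36*u*v, G = 36*u^2 + 1.
Coefficients of the second fundamental form: L = 0, M = 6/sqrt(36*u^2 + 36*v^2 + 1), N = 0.
Assemble K = (LN − M²)/(EG − F²) = -36/(1296*u^4 + 2592*u^2*v^2 + 72*u^2 + 1296*v^4 + 72*v^2 + 1). At (u, v) = (3/2, -3/2): K = -36/26569.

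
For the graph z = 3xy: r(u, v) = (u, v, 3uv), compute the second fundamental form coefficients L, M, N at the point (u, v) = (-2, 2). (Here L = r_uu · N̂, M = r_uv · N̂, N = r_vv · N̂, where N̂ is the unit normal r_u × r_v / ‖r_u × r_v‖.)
L = 0;  M = 3*sqrt(73)/73;  N = 0

Compute the unit normal N̂(u, v) = (-3*v/sqrt(9*u^2 + 9*v^2 + 1), -3*u/sqrt(9*u^2 + 9*v^2 + 1), 1/sqrt(9*u^2 + 9*v^2 + 1)), and the second partials r_uu, r_uv, r_vv. Take dot products:
  L(u, v) = r_uu · N̂ = 0,
  M(u, v) = r_uv · N̂ = 3/sqrt(9*u^2 + 9*v^2 + 1),
  N(u, v) = r_vv · N̂ = 0.
Evaluating at (u, v) = (-2, 2):
  L = 0, M = 3*sqrt(73)/73, N = 0.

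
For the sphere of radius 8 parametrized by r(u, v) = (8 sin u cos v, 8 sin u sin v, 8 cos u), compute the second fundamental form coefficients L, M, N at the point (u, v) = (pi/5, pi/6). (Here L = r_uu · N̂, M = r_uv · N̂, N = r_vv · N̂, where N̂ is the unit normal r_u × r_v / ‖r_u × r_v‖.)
L = -8;  M = 0;  N = -5 + sqrt(5)

Compute the unit normal N̂(u, v) = (sin(u)^2*cos(v)/Abs(sin(u)), sin(u)^2*sin(v)/Abs(sin(u)), sin(2*u)/(2*Abs(sin(u)))), and the second partials r_uu, r_uv, r_vv. Take dot products:
  L(u, v) = r_uu · N̂ = -8*sin(u)/Abs(sin(u)),
  M(u, v) = r_uv · N̂ = 0,
  N(u, v) = r_vv · N̂ = -8*sin(u)^3/Abs(sin(u)).
Evaluating at (u, v) = (pi/5, pi/6):
  L = -8, M = 0, N = -5 + sqrt(5).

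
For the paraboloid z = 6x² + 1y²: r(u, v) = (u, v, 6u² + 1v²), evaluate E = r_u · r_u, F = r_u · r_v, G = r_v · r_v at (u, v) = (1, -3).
E = 145;  F = -72;  G = 37

Partials: r_u = (1, 0, 12*u), r_v = (0, 1, 2*v). As functions of (u, v):
  E = r_u · r_u = 144*u^2 + 1,
  F = r_u · r_v = 24*u*v,
  G = r_v · r_v = 4*v^2 + 1.
Evaluating at (u, v) = (1, -3): E = 145, F = -72, G = 37.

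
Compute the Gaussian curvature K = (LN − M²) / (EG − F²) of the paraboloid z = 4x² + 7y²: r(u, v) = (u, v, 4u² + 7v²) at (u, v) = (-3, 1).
K = 112/597529

Coefficients of the first fundamental form: E = 64*u^2 + 1, F = 112*u*v, G = 196*v^2 + 1.
Coefficients of the second fundamental form: L = 8/sqrt(64*u^2 + 196*v^2 + 1), M = 0, N = 14/sqrt(64*u^2 + 196*v^2 + 1).
Assemble K = (LN − M²)/(EG − F²) = 112/(4096*u^4 + 25088*u^2*v^2 + 128*u^2 + 38416*v^4 + 392*v^2 + 1). At (u, v) = (-3, 1): K = 112/597529.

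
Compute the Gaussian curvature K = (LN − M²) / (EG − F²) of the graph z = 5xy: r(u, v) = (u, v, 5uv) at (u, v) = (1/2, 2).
K = -400/184041

Coefficients of the first fundamental form: E = 25*v^2 + 1, F = 25*u*v, G = 25*u^2 + 1.
Coefficients of the second fundamental form: L = 0, M = 5/sqrt(25*u^2 + 25*v^2 + 1), N = 0.
Assemble K = (LN − M²)/(EG − F²) = -25/(625*u^4 + 1250*u^2*v^2 + 50*u^2 + 625*v^4 + 50*v^2 + 1). At (u, v) = (1/2, 2): K = -400/184041.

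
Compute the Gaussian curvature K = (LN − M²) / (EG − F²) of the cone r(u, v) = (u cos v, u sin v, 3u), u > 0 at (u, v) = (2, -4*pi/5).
K = 0

Coefficients of the first fundamental form: E = 10, F = 0, G = u^2.
Coefficients of the second fundamental form: L = 0, M = 0, N = 3*sqrt(10)*u^2/(10*Abs(u)).
Assemble K = (LN − M²)/(EG − F²) = 0. At (u, v) = (2, -4*pi/5): K = 0.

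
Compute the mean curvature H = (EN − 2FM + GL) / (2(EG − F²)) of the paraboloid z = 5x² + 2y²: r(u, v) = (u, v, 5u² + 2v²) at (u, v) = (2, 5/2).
H = 1307*sqrt(501)/251001

With E = 100*u^2 + 1, F = 40*u*v, G = 16*v^2 + 1, L = 10/sqrt(100*u^2 + 16*v^2 + 1), M = 0, N = 4/sqrt(100*u^2 + 16*v^2 + 1), assemble
  H = (EN − 2FM + GL) / (2(EG − F²)) = (200*u^2 + 80*v^2 + 7)/(100*u^2 + 16*v^2 + 1)^(3/2).
At (u, v) = (2, 5/2): H = 1307*sqrt(501)/251001.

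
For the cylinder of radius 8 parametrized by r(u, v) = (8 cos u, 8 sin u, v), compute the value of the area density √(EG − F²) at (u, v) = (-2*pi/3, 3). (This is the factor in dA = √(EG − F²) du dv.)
√(EG − F²)|_{(-2*pi/3, 3)} = 8

E = 64, F = 0, G = 1, so EG − F² = 64. Taking the positive square root: √(EG − F²) = 8. At (u, v) = (-2*pi/3, 3): 8.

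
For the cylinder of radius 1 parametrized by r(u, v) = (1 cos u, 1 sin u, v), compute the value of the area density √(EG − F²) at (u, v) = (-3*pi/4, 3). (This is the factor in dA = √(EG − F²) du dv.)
√(EG − F²)|_{(-3*pi/4, 3)} = 1

E = 1, F = 0, G = 1, so EG − F² = 1. Taking the positive square root: √(EG − F²) = 1. At (u, v) = (-3*pi/4, 3): 1.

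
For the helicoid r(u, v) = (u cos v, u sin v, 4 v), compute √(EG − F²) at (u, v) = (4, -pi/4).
√(EG − F²)|_{(4, -pi/4)} = 4*sqrt(2)

E = 1, F = 0, G = u^2 + 16; EG − F² = u^2 + 16; √(EG − F²) = sqrt(u^2 + 16). At the given point: 4*sqrt(2).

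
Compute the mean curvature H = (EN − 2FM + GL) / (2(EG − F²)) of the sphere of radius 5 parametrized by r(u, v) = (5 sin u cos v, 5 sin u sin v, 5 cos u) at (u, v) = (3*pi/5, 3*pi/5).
H = -1/5

With E = 25, F = 0, G = 25*sin(u)^2, L = -5*sin(u)/Abs(sin(u)), M = 0, N = -5*sin(u)^3/Abs(sin(u)), assemble
  H = (EN − 2FM + GL) / (2(EG − F²)) = -sin(u)/(5*Abs(sin(u))).
At (u, v) = (3*pi/5, 3*pi/5): H = -1/5.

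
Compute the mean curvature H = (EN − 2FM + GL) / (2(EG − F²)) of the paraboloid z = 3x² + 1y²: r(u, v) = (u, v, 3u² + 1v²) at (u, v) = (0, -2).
H = 52*sqrt(17)/289

With E = 36*u^2 + 1, F = 12*u*v, G = 4*v^2 + 1, L = 6/sqrt(36*u^2 + 4*v^2 + 1), M = 0, N = 2/sqrt(36*u^2 + 4*v^2 + 1), assemble
  H = (EN − 2FM + GL) / (2(EG − F²)) = 4*(9*u^2 + 3*v^2 + 1)/(36*u^2 + 4*v^2 + 1)^(3/2).
At (u, v) = (0, -2): H = 52*sqrt(17)/289.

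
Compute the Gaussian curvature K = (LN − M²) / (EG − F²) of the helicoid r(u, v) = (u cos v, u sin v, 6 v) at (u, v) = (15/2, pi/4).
K = -64/15129

Coefficients of the first fundamental form: E = 1, F = 0, G = u^2 + 36.
Coefficients of the second fundamental form: L = 0, M = -6/sqrt(u^2 + 36), N = 0.
Assemble K = (LN − M²)/(EG − F²) = -36/(u^2 + 36)^2. At (u, v) = (15/2, pi/4): K = -64/15129.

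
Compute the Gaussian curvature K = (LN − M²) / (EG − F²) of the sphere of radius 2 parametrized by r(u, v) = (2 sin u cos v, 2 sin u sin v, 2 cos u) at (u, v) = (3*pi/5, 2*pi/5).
K = 1/4

Coefficients of the first fundamental form: E = 4, F = 0, G = 4*sin(u)^2.
Coefficients of the second fundamental form: L = -2*sin(u)/Abs(sin(u)), M = 0, N = -2*sin(u)^3/Abs(sin(u)).
Assemble K = (LN − M²)/(EG − F²) = 1/4. At (u, v) = (3*pi/5, 2*pi/5): K = 1/4.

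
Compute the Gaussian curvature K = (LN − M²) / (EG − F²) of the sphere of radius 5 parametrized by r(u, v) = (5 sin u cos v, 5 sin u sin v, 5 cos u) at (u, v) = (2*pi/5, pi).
K = 1/25

Coefficients of the first fundamental form: E = 25, F = 0, G = 25*sin(u)^2.
Coefficients of the second fundamental form: L = -5*sin(u)/Abs(sin(u)), M = 0, N = -5*sin(u)^3/Abs(sin(u)).
Assemble K = (LN − M²)/(EG − F²) = 1/25. At (u, v) = (2*pi/5, pi): K = 1/25.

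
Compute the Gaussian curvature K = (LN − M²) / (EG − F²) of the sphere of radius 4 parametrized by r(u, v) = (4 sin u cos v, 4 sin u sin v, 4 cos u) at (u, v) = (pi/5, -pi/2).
K = 1/16

Coefficients of the first fundamental form: E = 16, F = 0, G = 16*sin(u)^2.
Coefficients of the second fundamental form: L = -4*sin(u)/Abs(sin(u)), M = 0, N = -4*sin(u)^3/Abs(sin(u)).
Assemble K = (LN − M²)/(EG − F²) = 1/16. At (u, v) = (pi/5, -pi/2): K = 1/16.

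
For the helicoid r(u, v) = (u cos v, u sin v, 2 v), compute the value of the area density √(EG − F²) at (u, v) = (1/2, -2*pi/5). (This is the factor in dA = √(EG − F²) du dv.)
√(EG − F²)|_{(1/2, -2*pi/5)} = sqrt(17)/2

E = 1, F = 0, G = u^2 + 4, so EG − F² = u^2 + 4. Taking the positive square root: √(EG − F²) = sqrt(u^2 + 4). At (u, v) = (1/2, -2*pi/5): sqrt(17)/2.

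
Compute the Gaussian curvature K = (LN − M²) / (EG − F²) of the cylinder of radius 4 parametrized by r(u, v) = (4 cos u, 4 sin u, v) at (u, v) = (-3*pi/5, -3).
K = 0

Coefficients of the first fundamental form: E = 16, F = 0, G = 1.
Coefficients of the second fundamental form: L = -4, M = 0, N = 0.
Assemble K = (LN − M²)/(EG − F²) = 0. At (u, v) = (-3*pi/5, -3): K = 0.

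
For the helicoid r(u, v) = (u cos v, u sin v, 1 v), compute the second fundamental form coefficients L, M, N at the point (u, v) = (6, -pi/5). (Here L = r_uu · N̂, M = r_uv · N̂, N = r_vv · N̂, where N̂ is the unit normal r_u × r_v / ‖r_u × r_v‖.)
L = 0;  M = -sqrt(37)/37;  N = 0

Compute the unit normal N̂(u, v) = (sin(v)/sqrt(u^2 + 1), -cos(v)/sqrt(u^2 + 1), u/sqrt(u^2 + 1)), and the second partials r_uu, r_uv, r_vv. Take dot products:
  L(u, v) = r_uu · N̂ = 0,
  M(u, v) = r_uv · N̂ = -1/sqrt(u^2 + 1),
  N(u, v) = r_vv · N̂ = 0.
Evaluating at (u, v) = (6, -pi/5):
  L = 0, M = -sqrt(37)/37, N = 0.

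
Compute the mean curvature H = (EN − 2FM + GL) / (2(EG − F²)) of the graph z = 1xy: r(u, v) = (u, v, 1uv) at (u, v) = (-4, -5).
H = -5*sqrt(42)/441

With E = v^2 + 1, F = u*v, G = u^2 + 1, L = 0, M = 1/sqrt(u^2 + v^2 + 1), N = 0, assemble
  H = (EN − 2FM + GL) / (2(EG − F²)) = -u*v/(u^2 + v^2 + 1)^(3/2).
At (u, v) = (-4, -5): H = -5*sqrt(42)/441.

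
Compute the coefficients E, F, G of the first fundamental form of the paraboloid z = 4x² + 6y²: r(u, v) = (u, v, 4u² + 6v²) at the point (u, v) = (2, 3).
E = 257;  F = 576;  G = 1297

Partials: r_u = (1, 0, 8*u), r_v = (0, 1, 12*v). As functions of (u, v):
  E = r_u · r_u = 64*u^2 + 1,
  F = r_u · r_v = 96*u*v,
  G = r_v · r_v = 144*v^2 + 1.
Evaluating at (u, v) = (2, 3): E = 257, F = 576, G = 1297.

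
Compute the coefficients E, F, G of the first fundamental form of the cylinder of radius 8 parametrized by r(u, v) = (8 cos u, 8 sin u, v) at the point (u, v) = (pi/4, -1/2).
E = 64;  F = 0;  G = 1

Partials: r_u = (-8*sin(u), 8*cos(u), 0), r_v = (0, 0, 1). As functions of (u, v):
  E = r_u · r_u = 64,
  F = r_u · r_v = 0,
  G = r_v · r_v = 1.
Evaluating at (u, v) = (pi/4, -1/2): E = 64, F = 0, G = 1.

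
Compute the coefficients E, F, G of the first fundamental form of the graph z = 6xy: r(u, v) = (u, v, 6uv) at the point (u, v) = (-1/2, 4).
E = 577;  F = -72;  G = 10

Partials: r_u = (1, 0, 6*v), r_v = (0, 1, 6*u). As functions of (u, v):
  E = r_u · r_u = 36*v^2 + 1,
  F = r_u · r_v = 36*u*v,
  G = r_v · r_v = 36*u^2 + 1.
Evaluating at (u, v) = (-1/2, 4): E = 577, F = -72, G = 10.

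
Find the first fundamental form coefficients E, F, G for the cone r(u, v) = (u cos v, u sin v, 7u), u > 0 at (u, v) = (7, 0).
E = 50;  F = 0;  G = 49

Partials: r_u = (cos(v), sin(v), 7), r_v = (-u*sin(v), u*cos(v), 0). As functions of (u, v):
  E = r_u · r_u = 50,
  F = r_u · r_v = 0,
  G = r_v · r_v = u^2.
Evaluating at (u, v) = (7, 0): E = 50, F = 0, G = 49.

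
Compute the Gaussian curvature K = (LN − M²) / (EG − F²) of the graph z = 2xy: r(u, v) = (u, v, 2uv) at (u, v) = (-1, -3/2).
K = -1/49

Coefficients of the first fundamental form: E = 4*v^2 + 1, F = 4*u*v, G = 4*u^2 + 1.
Coefficients of the second fundamental form: L = 0, M = 2/sqrt(4*u^2 + 4*v^2 + 1), N = 0.
Assemble K = (LN − M²)/(EG − F²) = -4/(16*u^4 + 32*u^2*v^2 + 8*u^2 + 16*v^4 + 8*v^2 + 1). At (u, v) = (-1, -3/2): K = -1/49.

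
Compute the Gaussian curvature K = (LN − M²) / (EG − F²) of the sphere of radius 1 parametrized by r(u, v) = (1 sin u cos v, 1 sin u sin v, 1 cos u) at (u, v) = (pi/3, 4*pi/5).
K = 1

Coefficients of the first fundamental form: E = 1, F = 0, G = sin(u)^2.
Coefficients of the second fundamental form: L = -sin(u)/Abs(sin(u)), M = 0, N = -sin(u)^3/Abs(sin(u)).
Assemble K = (LN − M²)/(EG − F²) = 1. At (u, v) = (pi/3, 4*pi/5): K = 1.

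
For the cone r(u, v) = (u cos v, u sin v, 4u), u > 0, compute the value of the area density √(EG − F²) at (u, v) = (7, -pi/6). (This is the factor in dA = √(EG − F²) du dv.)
√(EG − F²)|_{(7, -pi/6)} = 7*sqrt(17)

E = 17, F = 0, G = u^2, so EG − F² = 17*u^2. Taking the positive square root: √(EG − F²) = sqrt(17)*Abs(u). At (u, v) = (7, -pi/6): 7*sqrt(17).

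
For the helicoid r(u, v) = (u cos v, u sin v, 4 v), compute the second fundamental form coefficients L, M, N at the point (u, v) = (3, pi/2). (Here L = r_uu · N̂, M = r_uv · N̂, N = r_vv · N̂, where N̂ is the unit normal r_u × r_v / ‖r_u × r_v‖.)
L = 0;  M = -4/5;  N = 0

Compute the unit normal N̂(u, v) = (4*sin(v)/sqrt(u^2 + 16), -4*cos(v)/sqrt(u^2 + 16), u/sqrt(u^2 + 16)), and the second partials r_uu, r_uv, r_vv. Take dot products:
  L(u, v) = r_uu · N̂ = 0,
  M(u, v) = r_uv · N̂ = -4/sqrt(u^2 + 16),
  N(u, v) = r_vv · N̂ = 0.
Evaluating at (u, v) = (3, pi/2):
  L = 0, M = -4/5, N = 0.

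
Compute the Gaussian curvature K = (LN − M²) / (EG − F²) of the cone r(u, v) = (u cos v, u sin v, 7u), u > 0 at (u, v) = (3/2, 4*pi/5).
K = 0

Coefficients of the first fundamental form: E = 50, F = 0, G = u^2.
Coefficients of the second fundamental form: L = 0, M = 0, N = 7*sqrt(2)*u^2/(10*Abs(u)).
Assemble K = (LN − M²)/(EG − F²) = 0. At (u, v) = (3/2, 4*pi/5): K = 0.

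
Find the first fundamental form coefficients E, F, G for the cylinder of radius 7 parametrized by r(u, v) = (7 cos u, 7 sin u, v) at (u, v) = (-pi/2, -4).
E = 49;  F = 0;  G = 1

Partials: r_u = (-7*sin(u), 7*cos(u), 0), r_v = (0, 0, 1). As functions of (u, v):
  E = r_u · r_u = 49,
  F = r_u · r_v = 0,
  G = r_v · r_v = 1.
Evaluating at (u, v) = (-pi/2, -4): E = 49, F = 0, G = 1.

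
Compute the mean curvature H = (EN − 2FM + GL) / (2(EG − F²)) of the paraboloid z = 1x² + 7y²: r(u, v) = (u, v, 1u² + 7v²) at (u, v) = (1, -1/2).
H = 85*sqrt(6)/972

With E = 4*u^2 + 1, F = 28*u*v, G = 196*v^2 + 1, L = 2/sqrt(4*u^2 + 196*v^2 + 1), M = 0, N = 14/sqrt(4*u^2 + 196*v^2 + 1), assemble
  H = (EN − 2FM + GL) / (2(EG − F²)) = 4*(7*u^2 + 49*v^2 + 2)/(4*u^2 + 196*v^2 + 1)^(3/2).
At (u, v) = (1, -1/2): H = 85*sqrt(6)/972.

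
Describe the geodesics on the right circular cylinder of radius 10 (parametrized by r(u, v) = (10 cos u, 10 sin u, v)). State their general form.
The cylinder is flat (K = 0) and locally isometric to the plane via the development (u, v) ↦ (10 u, v). Geodesics are the pre-images of straight lines: circles (v constant), vertical lines (u constant), and helices (v = c · u + d) for constants c, d.

A right cylinder has E = 10², F = 0, G = 1, so EG − F² = 10², and L = −10, M = N = 0, giving K = (LN − M²)/(EG − F²) = 0 everywhere. A flat surface is locally isometric to the Euclidean plane via the map (u, v) ↦ (10 u, v). Straight lines in the (x̃, ỹ) plane pull back to: (a) horizontal circles (v = const), (b) vertical generators (u = const), and (c) helices (10 u tan θ = v, i.e. v = c · u + d).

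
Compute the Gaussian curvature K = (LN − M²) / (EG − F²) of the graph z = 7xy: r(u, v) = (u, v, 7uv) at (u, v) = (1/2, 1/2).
K = -196/2601

Coefficients of the first fundamental form: E = 49*v^2 + 1, F = 49*u*v, G = 49*u^2 + 1.
Coefficients of the second fundamental form: L = 0, M = 7/sqrt(49*u^2 + 49*v^2 + 1), N = 0.
Assemble K = (LN − M²)/(EG − F²) = -49/(2401*u^4 + 4802*u^2*v^2 + 98*u^2 + 2401*v^4 + 98*v^2 + 1). At (u, v) = (1/2, 1/2): K = -196/2601.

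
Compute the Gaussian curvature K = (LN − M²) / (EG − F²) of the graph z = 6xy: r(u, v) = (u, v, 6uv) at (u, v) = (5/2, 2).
K = -9/34225

Coefficients of the first fundamental form: E = 36*v^2 + 1, F = 36*u*v, G = 36*u^2 + 1.
Coefficients of the second fundamental form: L = 0, M = 6/sqrt(36*u^2 + 36*v^2 + 1), N = 0.
Assemble K = (LN − M²)/(EG − F²) = -36/(1296*u^4 + 2592*u^2*v^2 + 72*u^2 + 1296*v^4 + 72*v^2 + 1). At (u, v) = (5/2, 2): K = -9/34225.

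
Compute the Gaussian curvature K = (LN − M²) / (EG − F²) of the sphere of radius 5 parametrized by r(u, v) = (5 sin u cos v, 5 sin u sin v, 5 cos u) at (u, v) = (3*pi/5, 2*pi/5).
K = 1/25

Coefficients of the first fundamental form: E = 25, F = 0, G = 25*sin(u)^2.
Coefficients of the second fundamental form: L = -5*sin(u)/Abs(sin(u)), M = 0, N = -5*sin(u)^3/Abs(sin(u)).
Assemble K = (LN − M²)/(EG − F²) = 1/25. At (u, v) = (3*pi/5, 2*pi/5): K = 1/25.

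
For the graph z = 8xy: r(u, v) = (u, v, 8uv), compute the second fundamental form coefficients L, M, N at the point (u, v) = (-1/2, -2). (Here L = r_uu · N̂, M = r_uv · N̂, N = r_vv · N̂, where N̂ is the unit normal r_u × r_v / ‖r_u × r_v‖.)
L = 0;  M = 8*sqrt(273)/273;  N = 0

Compute the unit normal N̂(u, v) = (-8*v/sqrt(64*u^2 + 64*v^2 + 1), -8*u/sqrt(64*u^2 + 64*v^2 + 1), 1/sqrt(64*u^2 + 64*v^2 + 1)), and the second partials r_uu, r_uv, r_vv. Take dot products:
  L(u, v) = r_uu · N̂ = 0,
  M(u, v) = r_uv · N̂ = 8/sqrt(64*u^2 + 64*v^2 + 1),
  N(u, v) = r_vv · N̂ = 0.
Evaluating at (u, v) = (-1/2, -2):
  L = 0, M = 8*sqrt(273)/273, N = 0.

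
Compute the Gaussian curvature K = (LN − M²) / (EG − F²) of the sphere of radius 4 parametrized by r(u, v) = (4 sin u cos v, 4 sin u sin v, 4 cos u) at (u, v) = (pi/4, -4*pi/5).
K = 1/16

Coefficients of the first fundamental form: E = 16, F = 0, G = 16*sin(u)^2.
Coefficients of the second fundamental form: L = -4*sin(u)/Abs(sin(u)), M = 0, N = -4*sin(u)^3/Abs(sin(u)).
Assemble K = (LN − M²)/(EG − F²) = 1/16. At (u, v) = (pi/4, -4*pi/5): K = 1/16.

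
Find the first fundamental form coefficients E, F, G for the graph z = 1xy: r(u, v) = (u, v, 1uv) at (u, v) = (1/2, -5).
E = 26;  F = -5/2;  G = 5/4

Partials: r_u = (1, 0, v), r_v = (0, 1, u). As functions of (u, v):
  E = r_u · r_u = v^2 + 1,
  F = r_u · r_v = u*v,
  G = r_v · r_v = u^2 + 1.
Evaluating at (u, v) = (1/2, -5): E = 26, F = -5/2, G = 5/4.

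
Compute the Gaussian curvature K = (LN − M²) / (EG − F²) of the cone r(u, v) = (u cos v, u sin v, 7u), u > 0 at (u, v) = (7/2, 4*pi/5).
K = 0

Coefficients of the first fundamental form: E = 50, F = 0, G = u^2.
Coefficients of the second fundamental form: L = 0, M = 0, N = 7*sqrt(2)*u^2/(10*Abs(u)).
Assemble K = (LN − M²)/(EG − F²) = 0. At (u, v) = (7/2, 4*pi/5): K = 0.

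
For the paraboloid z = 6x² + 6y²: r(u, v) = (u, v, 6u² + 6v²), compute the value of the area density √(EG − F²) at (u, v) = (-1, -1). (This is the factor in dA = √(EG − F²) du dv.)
√(EG − F²)|_{(-1, -1)} = 17

E = 144*u^2 + 1, F = 144*u*v, G = 144*v^2 + 1, so EG − F² = 144*u^2 + 144*v^2 + 1. Taking the positive square root: √(EG − F²) = sqrt(144*u^2 + 144*v^2 + 1). At (u, v) = (-1, -1): 17.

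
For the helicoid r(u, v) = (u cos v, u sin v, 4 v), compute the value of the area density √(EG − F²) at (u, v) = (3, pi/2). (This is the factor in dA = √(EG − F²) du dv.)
√(EG − F²)|_{(3, pi/2)} = 5

E = 1, F = 0, G = u^2 + 16, so EG − F² = u^2 + 16. Taking the positive square root: √(EG − F²) = sqrt(u^2 + 16). At (u, v) = (3, pi/2): 5.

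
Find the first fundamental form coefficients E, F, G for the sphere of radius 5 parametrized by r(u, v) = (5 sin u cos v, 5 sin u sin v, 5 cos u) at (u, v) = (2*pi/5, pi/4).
E = 25;  F = 0;  G = 25*sqrt(5)/8 + 125/8

Partials: r_u = (5*cos(u)*cos(v), 5*sin(v)*cos(u), -5*sin(u)), r_v = (-5*sin(u)*sin(v), 5*sin(u)*cos(v), 0). As functions of (u, v):
  E = r_u · r_u = 25,
  F = r_u · r_v = 0,
  G = r_v · r_v = 25*sin(u)^2.
Evaluating at (u, v) = (2*pi/5, pi/4): E = 25, F = 0, G = 25*sqrt(5)/8 + 125/8.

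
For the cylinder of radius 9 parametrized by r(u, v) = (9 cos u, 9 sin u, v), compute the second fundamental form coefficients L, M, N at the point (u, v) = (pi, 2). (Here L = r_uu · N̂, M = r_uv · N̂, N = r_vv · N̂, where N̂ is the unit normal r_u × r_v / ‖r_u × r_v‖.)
L = -9;  M = 0;  N = 0

Compute the unit normal N̂(u, v) = (cos(u), sin(u), 0), and the second partials r_uu, r_uv, r_vv. Take dot products:
  L(u, v) = r_uu · N̂ = -9,
  M(u, v) = r_uv · N̂ = 0,
  N(u, v) = r_vv · N̂ = 0.
Evaluating at (u, v) = (pi, 2):
  L = -9, M = 0, N = 0.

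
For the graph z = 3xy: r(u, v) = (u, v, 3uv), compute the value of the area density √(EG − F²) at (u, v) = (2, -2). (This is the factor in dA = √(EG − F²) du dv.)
√(EG − F²)|_{(2, -2)} = sqrt(73)

E = 9*v^2 + 1, F = 9*u*v, G = 9*u^2 + 1, so EG − F² = 9*u^2 + 9*v^2 + 1. Taking the positive square root: √(EG − F²) = sqrt(9*u^2 + 9*v^2 + 1). At (u, v) = (2, -2): sqrt(73).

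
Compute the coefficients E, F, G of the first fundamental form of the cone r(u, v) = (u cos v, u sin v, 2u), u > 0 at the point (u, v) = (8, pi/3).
E = 5;  F = 0;  G = 64

Partials: r_u = (cos(v), sin(v), 2), r_v = (-u*sin(v), u*cos(v), 0). As functions of (u, v):
  E = r_u · r_u = 5,
  F = r_u · r_v = 0,
  G = r_v · r_v = u^2.
Evaluating at (u, v) = (8, pi/3): E = 5, F = 0, G = 64.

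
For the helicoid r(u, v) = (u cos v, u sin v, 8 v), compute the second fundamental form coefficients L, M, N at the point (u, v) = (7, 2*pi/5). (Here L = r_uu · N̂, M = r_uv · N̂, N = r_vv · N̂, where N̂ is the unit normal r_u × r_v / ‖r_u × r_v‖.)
L = 0;  M = -8*sqrt(113)/113;  N = 0

Compute the unit normal N̂(u, v) = (8*sin(v)/sqrt(u^2 + 64), -8*cos(v)/sqrt(u^2 + 64), u/sqrt(u^2 + 64)), and the second partials r_uu, r_uv, r_vv. Take dot products:
  L(u, v) = r_uu · N̂ = 0,
  M(u, v) = r_uv · N̂ = -8/sqrt(u^2 + 64),
  N(u, v) = r_vv · N̂ = 0.
Evaluating at (u, v) = (7, 2*pi/5):
  L = 0, M = -8*sqrt(113)/113, N = 0.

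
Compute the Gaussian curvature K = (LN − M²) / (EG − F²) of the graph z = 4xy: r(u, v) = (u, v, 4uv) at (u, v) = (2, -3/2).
K = -16/10201

Coefficients of the first fundamental form: E = 16*v^2 + 1, F = 16*u*v, G = 16*u^2 + 1.
Coefficients of the second fundamental form: L = 0, M = 4/sqrt(16*u^2 + 16*v^2 + 1), N = 0.
Assemble K = (LN − M²)/(EG − F²) = -16/(256*u^4 + 512*u^2*v^2 + 32*u^2 + 256*v^4 + 32*v^2 + 1). At (u, v) = (2, -3/2): K = -16/10201.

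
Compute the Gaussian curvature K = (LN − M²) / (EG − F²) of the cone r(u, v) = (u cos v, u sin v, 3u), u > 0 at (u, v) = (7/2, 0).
K = 0

Coefficients of the first fundamental form: E = 10, F = 0, G = u^2.
Coefficients of the second fundamental form: L = 0, M = 0, N = 3*sqrt(10)*u^2/(10*Abs(u)).
Assemble K = (LN − M²)/(EG − F²) = 0. At (u, v) = (7/2, 0): K = 0.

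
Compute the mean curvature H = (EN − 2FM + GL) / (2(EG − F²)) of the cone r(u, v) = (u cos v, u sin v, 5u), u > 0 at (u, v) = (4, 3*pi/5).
H = 5*sqrt(26)/208

With E = 26, F = 0, G = u^2, L = 0, M = 0, N = 5*sqrt(26)*u^2/(26*Abs(u)), assemble
  H = (EN − 2FM + GL) / (2(EG − F²)) = 5*sqrt(26)/(52*Abs(u)).
At (u, v) = (4, 3*pi/5): H = 5*sqrt(26)/208.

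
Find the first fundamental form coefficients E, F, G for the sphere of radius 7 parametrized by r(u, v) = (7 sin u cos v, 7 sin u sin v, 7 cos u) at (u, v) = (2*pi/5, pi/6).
E = 49;  F = 0;  G = 49*sqrt(5)/8 + 245/8

Partials: r_u = (7*cos(u)*cos(v), 7*sin(v)*cos(u), -7*sin(u)), r_v = (-7*sin(u)*sin(v), 7*sin(u)*cos(v), 0). As functions of (u, v):
  E = r_u · r_u = 49,
  F = r_u · r_v = 0,
  G = r_v · r_v = 49*sin(u)^2.
Evaluating at (u, v) = (2*pi/5, pi/6): E = 49, F = 0, G = 49*sqrt(5)/8 + 245/8.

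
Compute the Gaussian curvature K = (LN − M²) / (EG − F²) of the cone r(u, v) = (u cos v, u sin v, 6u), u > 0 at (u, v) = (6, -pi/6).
K = 0

Coefficients of the first fundamental form: E = 37, F = 0, G = u^2.
Coefficients of the second fundamental form: L = 0, M = 0, N = 6*sqrt(37)*u^2/(37*Abs(u)).
Assemble K = (LN − M²)/(EG − F²) = 0. At (u, v) = (6, -pi/6): K = 0.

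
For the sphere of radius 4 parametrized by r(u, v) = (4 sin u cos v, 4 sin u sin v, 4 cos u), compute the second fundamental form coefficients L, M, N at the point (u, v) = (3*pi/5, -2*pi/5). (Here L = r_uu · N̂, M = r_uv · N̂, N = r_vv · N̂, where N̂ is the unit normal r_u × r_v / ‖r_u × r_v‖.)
L = -4;  M = 0;  N = -5/2 - sqrt(5)/2

Compute the unit normal N̂(u, v) = (sin(u)^2*cos(v)/Abs(sin(u)), sin(u)^2*sin(v)/Abs(sin(u)), sin(2*u)/(2*Abs(sin(u)))), and the second partials r_uu, r_uv, r_vv. Take dot products:
  L(u, v) = r_uu · N̂ = -4*sin(u)/Abs(sin(u)),
  M(u, v) = r_uv · N̂ = 0,
  N(u, v) = r_vv · N̂ = -4*sin(u)^3/Abs(sin(u)).
Evaluating at (u, v) = (3*pi/5, -2*pi/5):
  L = -4, M = 0, N = -5/2 - sqrt(5)/2.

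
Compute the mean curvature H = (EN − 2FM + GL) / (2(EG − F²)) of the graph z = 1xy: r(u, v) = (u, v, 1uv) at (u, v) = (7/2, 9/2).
H = -63*sqrt(134)/8978

With E = v^2 + 1, F = u*v, G = u^2 + 1, L = 0, M = 1/sqrt(u^2 + v^2 + 1), N = 0, assemble
  H = (EN − 2FM + GL) / (2(EG − F²)) = -u*v/(u^2 + v^2 + 1)^(3/2).
At (u, v) = (7/2, 9/2): H = -63*sqrt(134)/8978.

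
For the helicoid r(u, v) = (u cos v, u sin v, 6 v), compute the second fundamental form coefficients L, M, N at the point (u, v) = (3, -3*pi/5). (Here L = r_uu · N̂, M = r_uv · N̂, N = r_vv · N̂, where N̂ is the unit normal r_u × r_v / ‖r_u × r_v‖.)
L = 0;  M = -2*sqrt(5)/5;  N = 0

Compute the unit normal N̂(u, v) = (6*sin(v)/sqrt(u^2 + 36), -6*cos(v)/sqrt(u^2 + 36), u/sqrt(u^2 + 36)), and the second partials r_uu, r_uv, r_vv. Take dot products:
  L(u, v) = r_uu · N̂ = 0,
  M(u, v) = r_uv · N̂ = -6/sqrt(u^2 + 36),
  N(u, v) = r_vv · N̂ = 0.
Evaluating at (u, v) = (3, -3*pi/5):
  L = 0, M = -2*sqrt(5)/5, N = 0.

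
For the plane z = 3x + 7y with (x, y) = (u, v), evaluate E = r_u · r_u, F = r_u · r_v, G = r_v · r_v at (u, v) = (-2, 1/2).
E = 10;  F = 21;  G = 50

Partials: r_u = (1, 0, 3), r_v = (0, 1, 7). As functions of (u, v):
  E = r_u · r_u = 10,
  F = r_u · r_v = 21,
  G = r_v · r_v = 50.
Evaluating at (u, v) = (-2, 1/2): E = 10, F = 21, G = 50.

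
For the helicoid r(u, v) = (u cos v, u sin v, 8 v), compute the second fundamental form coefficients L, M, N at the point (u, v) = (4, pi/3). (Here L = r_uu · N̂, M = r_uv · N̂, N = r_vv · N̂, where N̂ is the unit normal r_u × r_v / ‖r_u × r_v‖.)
L = 0;  M = -2*sqrt(5)/5;  N = 0

Compute the unit normal N̂(u, v) = (8*sin(v)/sqrt(u^2 + 64), -8*cos(v)/sqrt(u^2 + 64), u/sqrt(u^2 + 64)), and the second partials r_uu, r_uv, r_vv. Take dot products:
  L(u, v) = r_uu · N̂ = 0,
  M(u, v) = r_uv · N̂ = -8/sqrt(u^2 + 64),
  N(u, v) = r_vv · N̂ = 0.
Evaluating at (u, v) = (4, pi/3):
  L = 0, M = -2*sqrt(5)/5, N = 0.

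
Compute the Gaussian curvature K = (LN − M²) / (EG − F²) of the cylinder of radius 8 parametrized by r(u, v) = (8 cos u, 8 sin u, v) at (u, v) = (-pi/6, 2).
K = 0

Coefficients of the first fundamental form: E = 64, F = 0, G = 1.
Coefficients of the second fundamental form: L = -8, M = 0, N = 0.
Assemble K = (LN − M²)/(EG − F²) = 0. At (u, v) = (-pi/6, 2): K = 0.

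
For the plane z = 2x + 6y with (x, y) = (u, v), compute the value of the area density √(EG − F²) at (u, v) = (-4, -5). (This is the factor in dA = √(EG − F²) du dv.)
√(EG − F²)|_{(-4, -5)} = sqrt(41)

E = 5, F = 12, G = 37, so EG − F² = 41. Taking the positive square root: √(EG − F²) = sqrt(41). At (u, v) = (-4, -5): sqrt(41).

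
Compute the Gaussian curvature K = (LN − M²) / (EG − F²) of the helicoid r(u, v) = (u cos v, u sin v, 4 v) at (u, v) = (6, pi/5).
K = -1/169

Coefficients of the first fundamental form: E = 1, F = 0, G = u^2 + 16.
Coefficients of the second fundamental form: L = 0, M = -4/sqrt(u^2 + 16), N = 0.
Assemble K = (LN − M²)/(EG − F²) = -16/(u^2 + 16)^2. At (u, v) = (6, pi/5): K = -1/169.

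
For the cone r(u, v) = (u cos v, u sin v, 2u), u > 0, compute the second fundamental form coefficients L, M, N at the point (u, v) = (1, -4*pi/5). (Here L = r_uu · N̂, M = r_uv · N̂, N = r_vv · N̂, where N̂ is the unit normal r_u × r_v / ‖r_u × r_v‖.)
L = 0;  M = 0;  N = 2*sqrt(5)/5

Compute the unit normal N̂(u, v) = (-2*sqrt(5)*u*cos(v)/(5*Abs(u)), -2*sqrt(5)*u*sin(v)/(5*Abs(u)), sqrt(5)*u/(5*Abs(u))), and the second partials r_uu, r_uv, r_vv. Take dot products:
  L(u, v) = r_uu · N̂ = 0,
  M(u, v) = r_uv · N̂ = 0,
  N(u, v) = r_vv · N̂ = 2*sqrt(5)*u^2/(5*Abs(u)).
Evaluating at (u, v) = (1, -4*pi/5):
  L = 0, M = 0, N = 2*sqrt(5)/5.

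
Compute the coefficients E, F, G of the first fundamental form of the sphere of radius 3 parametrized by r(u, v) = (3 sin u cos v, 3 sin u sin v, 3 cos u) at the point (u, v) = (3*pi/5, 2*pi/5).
E = 9;  F = 0;  G = 9*sqrt(5)/8 + 45/8

Partials: r_u = (3*cos(u)*cos(v), 3*sin(v)*cos(u), -3*sin(u)), r_v = (-3*sin(u)*sin(v), 3*sin(u)*cos(v), 0). As functions of (u, v):
  E = r_u · r_u = 9,
  F = r_u · r_v = 0,
  G = r_v · r_v = 9*sin(u)^2.
Evaluating at (u, v) = (3*pi/5, 2*pi/5): E = 9, F = 0, G = 9*sqrt(5)/8 + 45/8.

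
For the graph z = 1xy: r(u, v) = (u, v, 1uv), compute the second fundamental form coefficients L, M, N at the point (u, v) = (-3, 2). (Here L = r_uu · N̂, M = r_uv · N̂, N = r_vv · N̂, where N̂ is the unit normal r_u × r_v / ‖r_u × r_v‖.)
L = 0;  M = sqrt(14)/14;  N = 0

Compute the unit normal N̂(u, v) = (-v/sqrt(u^2 + v^2 + 1), -u/sqrt(u^2 + v^2 + 1), 1/sqrt(u^2 + v^2 + 1)), and the second partials r_uu, r_uv, r_vv. Take dot products:
  L(u, v) = r_uu · N̂ = 0,
  M(u, v) = r_uv · N̂ = 1/sqrt(u^2 + v^2 + 1),
  N(u, v) = r_vv · N̂ = 0.
Evaluating at (u, v) = (-3, 2):
  L = 0, M = sqrt(14)/14, N = 0.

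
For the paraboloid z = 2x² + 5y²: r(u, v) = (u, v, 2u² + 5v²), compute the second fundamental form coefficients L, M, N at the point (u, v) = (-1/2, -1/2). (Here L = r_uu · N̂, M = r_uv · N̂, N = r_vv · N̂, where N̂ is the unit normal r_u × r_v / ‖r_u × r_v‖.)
L = 2*sqrt(30)/15;  M = 0;  N = sqrt(30)/3

Compute the unit normal N̂(u, v) = (-4*u/sqrt(16*u^2 + 100*v^2 + 1), -10*v/sqrt(16*u^2 + 100*v^2 + 1), 1/sqrt(16*u^2 + 100*v^2 + 1)), and the second partials r_uu, r_uv, r_vv. Take dot products:
  L(u, v) = r_uu · N̂ = 4/sqrt(16*u^2 + 100*v^2 + 1),
  M(u, v) = r_uv · N̂ = 0,
  N(u, v) = r_vv · N̂ = 10/sqrt(16*u^2 + 100*v^2 + 1).
Evaluating at (u, v) = (-1/2, -1/2):
  L = 2*sqrt(30)/15, M = 0, N = sqrt(30)/3.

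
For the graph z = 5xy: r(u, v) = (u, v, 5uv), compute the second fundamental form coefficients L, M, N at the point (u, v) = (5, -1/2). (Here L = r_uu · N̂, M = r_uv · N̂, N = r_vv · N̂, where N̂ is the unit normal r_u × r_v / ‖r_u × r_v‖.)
L = 0;  M = 10*sqrt(281)/843;  N = 0

Compute the unit normal N̂(u, v) = (-5*v/sqrt(25*u^2 + 25*v^2 + 1), -5*u/sqrt(25*u^2 + 25*v^2 + 1), 1/sqrt(25*u^2 + 25*v^2 + 1)), and the second partials r_uu, r_uv, r_vv. Take dot products:
  L(u, v) = r_uu · N̂ = 0,
  M(u, v) = r_uv · N̂ = 5/sqrt(25*u^2 + 25*v^2 + 1),
  N(u, v) = r_vv · N̂ = 0.
Evaluating at (u, v) = (5, -1/2):
  L = 0, M = 10*sqrt(281)/843, N = 0.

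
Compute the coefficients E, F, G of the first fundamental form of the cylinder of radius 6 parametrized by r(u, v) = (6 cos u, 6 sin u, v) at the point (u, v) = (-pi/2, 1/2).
E = 36;  F = 0;  G = 1

Partials: r_u = (-6*sin(u), 6*cos(u), 0), r_v = (0, 0, 1). As functions of (u, v):
  E = r_u · r_u = 36,
  F = r_u · r_v = 0,
  G = r_v · r_v = 1.
Evaluating at (u, v) = (-pi/2, 1/2): E = 36, F = 0, G = 1.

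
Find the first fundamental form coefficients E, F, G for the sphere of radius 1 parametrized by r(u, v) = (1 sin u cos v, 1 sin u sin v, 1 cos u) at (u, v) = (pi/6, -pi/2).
E = 1;  F = 0;  G = 1/4

Partials: r_u = (cos(u)*cos(v), sin(v)*cos(u), -sin(u)), r_v = (-sin(u)*sin(v), sin(u)*cos(v), 0). As functions of (u, v):
  E = r_u · r_u = 1,
  F = r_u · r_v = 0,
  G = r_v · r_v = sin(u)^2.
Evaluating at (u, v) = (pi/6, -pi/2): E = 1, F = 0, G = 1/4.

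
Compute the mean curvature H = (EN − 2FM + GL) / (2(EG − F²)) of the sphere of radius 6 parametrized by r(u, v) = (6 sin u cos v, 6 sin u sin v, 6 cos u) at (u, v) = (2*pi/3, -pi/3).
H = -1/6

With E = 36, F = 0, G = 36*sin(u)^2, L = -6*sin(u)/Abs(sin(u)), M = 0, N = -6*sin(u)^3/Abs(sin(u)), assemble
  H = (EN − 2FM + GL) / (2(EG − F²)) = -sin(u)/(6*Abs(sin(u))).
At (u, v) = (2*pi/3, -pi/3): H = -1/6.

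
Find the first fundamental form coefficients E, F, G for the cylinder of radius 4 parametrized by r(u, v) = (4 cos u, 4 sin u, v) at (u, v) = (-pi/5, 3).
E = 16;  F = 0;  G = 1

Partials: r_u = (-4*sin(u), 4*cos(u), 0), r_v = (0, 0, 1). As functions of (u, v):
  E = r_u · r_u = 16,
  F = r_u · r_v = 0,
  G = r_v · r_v = 1.
Evaluating at (u, v) = (-pi/5, 3): E = 16, F = 0, G = 1.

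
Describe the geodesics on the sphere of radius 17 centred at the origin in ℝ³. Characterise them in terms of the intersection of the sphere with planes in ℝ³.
Geodesics on the sphere of radius 17 are great circles — circles of radius 17 obtained as the intersection of the sphere with planes through the origin (the centre of the sphere).

A curve α(t) of nonzero constant speed on the sphere of radius 17 is a geodesic iff its acceleration α̈ is everywhere normal to the surface, i.e. parallel to the radial vector α(t). Then d/dt(α × α̇) = α̇ × α̇ + α × α̈ = 0, so α × α̇ is a constant vector n ≠ 0 and α(t) · n = 0 for all t: α lies in the plane through the origin with normal n. The intersection of that plane with the sphere is a circle of radius 17 (a great circle). Conversely, a great circle traversed at constant speed has centripetal acceleration pointing at the origin, hence normal to the sphere, so every great circle is a geodesic.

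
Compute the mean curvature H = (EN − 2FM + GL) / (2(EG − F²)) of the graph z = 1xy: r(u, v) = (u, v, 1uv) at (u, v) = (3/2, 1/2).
H = -3*sqrt(14)/98

With E = v^2 + 1, F = u*v, G = u^2 + 1, L = 0, M = 1/sqrt(u^2 + v^2 + 1), N = 0, assemble
  H = (EN − 2FM + GL) / (2(EG − F²)) = -u*v/(u^2 + v^2 + 1)^(3/2).
At (u, v) = (3/2, 1/2): H = -3*sqrt(14)/98.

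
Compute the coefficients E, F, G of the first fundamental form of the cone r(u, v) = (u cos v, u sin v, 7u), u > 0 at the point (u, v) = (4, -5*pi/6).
E = 50;  F = 0;  G = 16

Partials: r_u = (cos(v), sin(v), 7), r_v = (-u*sin(v), u*cos(v), 0). As functions of (u, v):
  E = r_u · r_u = 50,
  F = r_u · r_v = 0,
  G = r_v · r_v = u^2.
Evaluating at (u, v) = (4, -5*pi/6): E = 50, F = 0, G = 16.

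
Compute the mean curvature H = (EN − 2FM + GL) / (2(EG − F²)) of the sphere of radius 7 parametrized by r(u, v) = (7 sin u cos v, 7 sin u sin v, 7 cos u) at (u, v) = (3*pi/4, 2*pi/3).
H = -1/7

With E = 49, F = 0, G = 49*sin(u)^2, L = -7*sin(u)/Abs(sin(u)), M = 0, N = -7*sin(u)^3/Abs(sin(u)), assemble
  H = (EN − 2FM + GL) / (2(EG − F²)) = -sin(u)/(7*Abs(sin(u))).
At (u, v) = (3*pi/4, 2*pi/3): H = -1/7.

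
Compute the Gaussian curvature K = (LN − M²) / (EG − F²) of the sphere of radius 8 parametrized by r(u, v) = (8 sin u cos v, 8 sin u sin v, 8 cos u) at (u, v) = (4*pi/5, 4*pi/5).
K = 1/64

Coefficients of the first fundamental form: E = 64, F = 0, G = 64*sin(u)^2.
Coefficients of the second fundamental form: L = -8*sin(u)/Abs(sin(u)), M = 0, N = -8*sin(u)^3/Abs(sin(u)).
Assemble K = (LN − M²)/(EG − F²) = 1/64. At (u, v) = (4*pi/5, 4*pi/5): K = 1/64.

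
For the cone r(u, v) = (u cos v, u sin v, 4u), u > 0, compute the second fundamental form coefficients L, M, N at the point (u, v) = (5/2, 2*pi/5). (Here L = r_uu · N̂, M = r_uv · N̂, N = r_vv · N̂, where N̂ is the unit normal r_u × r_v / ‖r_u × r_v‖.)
L = 0;  M = 0;  N = 10*sqrt(17)/17

Compute the unit normal N̂(u, v) = (-4*sqrt(17)*u*cos(v)/(17*Abs(u)), -4*sqrt(17)*u*sin(v)/(17*Abs(u)), sqrt(17)*u/(17*Abs(u))), and the second partials r_uu, r_uv, r_vv. Take dot products:
  L(u, v) = r_uu · N̂ = 0,
  M(u, v) = r_uv · N̂ = 0,
  N(u, v) = r_vv · N̂ = 4*sqrt(17)*u^2/(17*Abs(u)).
Evaluating at (u, v) = (5/2, 2*pi/5):
  L = 0, M = 0, N = 10*sqrt(17)/17.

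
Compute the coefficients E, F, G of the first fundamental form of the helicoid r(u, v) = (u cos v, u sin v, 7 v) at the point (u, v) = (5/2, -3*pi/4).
E = 1;  F = 0;  G = 221/4

Partials: r_u = (cos(v), sin(v), 0), r_v = (-u*sin(v), u*cos(v), 7). As functions of (u, v):
  E = r_u · r_u = 1,
  F = r_u · r_v = 0,
  G = r_v · r_v = u^2 + 49.
Evaluating at (u, v) = (5/2, -3*pi/4): E = 1, F = 0, G = 221/4.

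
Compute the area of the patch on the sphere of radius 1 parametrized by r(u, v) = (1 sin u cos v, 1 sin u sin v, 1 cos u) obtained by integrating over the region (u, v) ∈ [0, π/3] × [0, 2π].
Area = pi

Area = ∫∫ √(EG − F²) du dv with √(EG − F²) = Abs(sin(u)). Integrating over [0, π/3] × [0, 2π] gives pi.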